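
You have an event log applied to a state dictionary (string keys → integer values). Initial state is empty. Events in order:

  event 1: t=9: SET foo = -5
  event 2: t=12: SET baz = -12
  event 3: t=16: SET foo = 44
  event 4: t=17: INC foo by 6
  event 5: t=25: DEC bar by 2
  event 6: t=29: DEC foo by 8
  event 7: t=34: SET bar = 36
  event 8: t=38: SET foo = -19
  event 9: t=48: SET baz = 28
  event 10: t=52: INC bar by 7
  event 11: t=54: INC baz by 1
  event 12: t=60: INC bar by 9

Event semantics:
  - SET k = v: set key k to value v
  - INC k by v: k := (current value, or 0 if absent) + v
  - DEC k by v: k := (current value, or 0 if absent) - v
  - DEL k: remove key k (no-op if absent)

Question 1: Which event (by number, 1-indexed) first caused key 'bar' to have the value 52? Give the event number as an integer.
Answer: 12

Derivation:
Looking for first event where bar becomes 52:
  event 5: bar = -2
  event 6: bar = -2
  event 7: bar = 36
  event 8: bar = 36
  event 9: bar = 36
  event 10: bar = 43
  event 11: bar = 43
  event 12: bar 43 -> 52  <-- first match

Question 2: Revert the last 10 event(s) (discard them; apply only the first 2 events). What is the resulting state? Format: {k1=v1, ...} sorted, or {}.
Keep first 2 events (discard last 10):
  after event 1 (t=9: SET foo = -5): {foo=-5}
  after event 2 (t=12: SET baz = -12): {baz=-12, foo=-5}

Answer: {baz=-12, foo=-5}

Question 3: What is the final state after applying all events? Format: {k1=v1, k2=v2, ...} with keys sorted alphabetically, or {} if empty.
Answer: {bar=52, baz=29, foo=-19}

Derivation:
  after event 1 (t=9: SET foo = -5): {foo=-5}
  after event 2 (t=12: SET baz = -12): {baz=-12, foo=-5}
  after event 3 (t=16: SET foo = 44): {baz=-12, foo=44}
  after event 4 (t=17: INC foo by 6): {baz=-12, foo=50}
  after event 5 (t=25: DEC bar by 2): {bar=-2, baz=-12, foo=50}
  after event 6 (t=29: DEC foo by 8): {bar=-2, baz=-12, foo=42}
  after event 7 (t=34: SET bar = 36): {bar=36, baz=-12, foo=42}
  after event 8 (t=38: SET foo = -19): {bar=36, baz=-12, foo=-19}
  after event 9 (t=48: SET baz = 28): {bar=36, baz=28, foo=-19}
  after event 10 (t=52: INC bar by 7): {bar=43, baz=28, foo=-19}
  after event 11 (t=54: INC baz by 1): {bar=43, baz=29, foo=-19}
  after event 12 (t=60: INC bar by 9): {bar=52, baz=29, foo=-19}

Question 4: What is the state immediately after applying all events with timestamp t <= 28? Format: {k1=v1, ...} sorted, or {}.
Apply events with t <= 28 (5 events):
  after event 1 (t=9: SET foo = -5): {foo=-5}
  after event 2 (t=12: SET baz = -12): {baz=-12, foo=-5}
  after event 3 (t=16: SET foo = 44): {baz=-12, foo=44}
  after event 4 (t=17: INC foo by 6): {baz=-12, foo=50}
  after event 5 (t=25: DEC bar by 2): {bar=-2, baz=-12, foo=50}

Answer: {bar=-2, baz=-12, foo=50}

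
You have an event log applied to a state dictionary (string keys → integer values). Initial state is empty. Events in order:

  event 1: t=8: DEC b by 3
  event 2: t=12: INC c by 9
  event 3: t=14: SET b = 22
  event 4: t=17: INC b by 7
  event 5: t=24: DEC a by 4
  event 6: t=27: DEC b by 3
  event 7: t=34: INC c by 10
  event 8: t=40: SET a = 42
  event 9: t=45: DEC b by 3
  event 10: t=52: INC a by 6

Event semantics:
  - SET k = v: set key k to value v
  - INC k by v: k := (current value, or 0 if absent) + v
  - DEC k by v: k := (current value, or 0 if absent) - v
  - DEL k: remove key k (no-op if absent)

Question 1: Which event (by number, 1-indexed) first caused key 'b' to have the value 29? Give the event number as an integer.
Looking for first event where b becomes 29:
  event 1: b = -3
  event 2: b = -3
  event 3: b = 22
  event 4: b 22 -> 29  <-- first match

Answer: 4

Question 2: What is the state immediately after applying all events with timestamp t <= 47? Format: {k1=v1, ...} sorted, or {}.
Apply events with t <= 47 (9 events):
  after event 1 (t=8: DEC b by 3): {b=-3}
  after event 2 (t=12: INC c by 9): {b=-3, c=9}
  after event 3 (t=14: SET b = 22): {b=22, c=9}
  after event 4 (t=17: INC b by 7): {b=29, c=9}
  after event 5 (t=24: DEC a by 4): {a=-4, b=29, c=9}
  after event 6 (t=27: DEC b by 3): {a=-4, b=26, c=9}
  after event 7 (t=34: INC c by 10): {a=-4, b=26, c=19}
  after event 8 (t=40: SET a = 42): {a=42, b=26, c=19}
  after event 9 (t=45: DEC b by 3): {a=42, b=23, c=19}

Answer: {a=42, b=23, c=19}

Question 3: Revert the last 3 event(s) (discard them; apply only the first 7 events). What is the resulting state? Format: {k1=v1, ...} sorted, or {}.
Keep first 7 events (discard last 3):
  after event 1 (t=8: DEC b by 3): {b=-3}
  after event 2 (t=12: INC c by 9): {b=-3, c=9}
  after event 3 (t=14: SET b = 22): {b=22, c=9}
  after event 4 (t=17: INC b by 7): {b=29, c=9}
  after event 5 (t=24: DEC a by 4): {a=-4, b=29, c=9}
  after event 6 (t=27: DEC b by 3): {a=-4, b=26, c=9}
  after event 7 (t=34: INC c by 10): {a=-4, b=26, c=19}

Answer: {a=-4, b=26, c=19}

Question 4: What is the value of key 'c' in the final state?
Answer: 19

Derivation:
Track key 'c' through all 10 events:
  event 1 (t=8: DEC b by 3): c unchanged
  event 2 (t=12: INC c by 9): c (absent) -> 9
  event 3 (t=14: SET b = 22): c unchanged
  event 4 (t=17: INC b by 7): c unchanged
  event 5 (t=24: DEC a by 4): c unchanged
  event 6 (t=27: DEC b by 3): c unchanged
  event 7 (t=34: INC c by 10): c 9 -> 19
  event 8 (t=40: SET a = 42): c unchanged
  event 9 (t=45: DEC b by 3): c unchanged
  event 10 (t=52: INC a by 6): c unchanged
Final: c = 19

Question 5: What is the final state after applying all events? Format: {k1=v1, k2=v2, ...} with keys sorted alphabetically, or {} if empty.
  after event 1 (t=8: DEC b by 3): {b=-3}
  after event 2 (t=12: INC c by 9): {b=-3, c=9}
  after event 3 (t=14: SET b = 22): {b=22, c=9}
  after event 4 (t=17: INC b by 7): {b=29, c=9}
  after event 5 (t=24: DEC a by 4): {a=-4, b=29, c=9}
  after event 6 (t=27: DEC b by 3): {a=-4, b=26, c=9}
  after event 7 (t=34: INC c by 10): {a=-4, b=26, c=19}
  after event 8 (t=40: SET a = 42): {a=42, b=26, c=19}
  after event 9 (t=45: DEC b by 3): {a=42, b=23, c=19}
  after event 10 (t=52: INC a by 6): {a=48, b=23, c=19}

Answer: {a=48, b=23, c=19}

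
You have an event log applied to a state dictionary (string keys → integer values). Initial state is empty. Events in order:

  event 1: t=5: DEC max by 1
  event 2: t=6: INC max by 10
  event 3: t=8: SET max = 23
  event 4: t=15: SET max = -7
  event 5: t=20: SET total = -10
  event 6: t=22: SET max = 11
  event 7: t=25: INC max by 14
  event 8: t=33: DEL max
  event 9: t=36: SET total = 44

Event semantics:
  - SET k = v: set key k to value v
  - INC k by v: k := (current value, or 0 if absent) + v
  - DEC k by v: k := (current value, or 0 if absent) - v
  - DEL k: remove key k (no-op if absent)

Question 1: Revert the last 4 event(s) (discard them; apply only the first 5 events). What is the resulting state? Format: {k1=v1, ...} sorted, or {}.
Keep first 5 events (discard last 4):
  after event 1 (t=5: DEC max by 1): {max=-1}
  after event 2 (t=6: INC max by 10): {max=9}
  after event 3 (t=8: SET max = 23): {max=23}
  after event 4 (t=15: SET max = -7): {max=-7}
  after event 5 (t=20: SET total = -10): {max=-7, total=-10}

Answer: {max=-7, total=-10}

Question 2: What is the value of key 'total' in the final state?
Answer: 44

Derivation:
Track key 'total' through all 9 events:
  event 1 (t=5: DEC max by 1): total unchanged
  event 2 (t=6: INC max by 10): total unchanged
  event 3 (t=8: SET max = 23): total unchanged
  event 4 (t=15: SET max = -7): total unchanged
  event 5 (t=20: SET total = -10): total (absent) -> -10
  event 6 (t=22: SET max = 11): total unchanged
  event 7 (t=25: INC max by 14): total unchanged
  event 8 (t=33: DEL max): total unchanged
  event 9 (t=36: SET total = 44): total -10 -> 44
Final: total = 44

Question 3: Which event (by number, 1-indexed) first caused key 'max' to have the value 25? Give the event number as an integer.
Looking for first event where max becomes 25:
  event 1: max = -1
  event 2: max = 9
  event 3: max = 23
  event 4: max = -7
  event 5: max = -7
  event 6: max = 11
  event 7: max 11 -> 25  <-- first match

Answer: 7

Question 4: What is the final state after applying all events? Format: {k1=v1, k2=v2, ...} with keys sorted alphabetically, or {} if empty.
  after event 1 (t=5: DEC max by 1): {max=-1}
  after event 2 (t=6: INC max by 10): {max=9}
  after event 3 (t=8: SET max = 23): {max=23}
  after event 4 (t=15: SET max = -7): {max=-7}
  after event 5 (t=20: SET total = -10): {max=-7, total=-10}
  after event 6 (t=22: SET max = 11): {max=11, total=-10}
  after event 7 (t=25: INC max by 14): {max=25, total=-10}
  after event 8 (t=33: DEL max): {total=-10}
  after event 9 (t=36: SET total = 44): {total=44}

Answer: {total=44}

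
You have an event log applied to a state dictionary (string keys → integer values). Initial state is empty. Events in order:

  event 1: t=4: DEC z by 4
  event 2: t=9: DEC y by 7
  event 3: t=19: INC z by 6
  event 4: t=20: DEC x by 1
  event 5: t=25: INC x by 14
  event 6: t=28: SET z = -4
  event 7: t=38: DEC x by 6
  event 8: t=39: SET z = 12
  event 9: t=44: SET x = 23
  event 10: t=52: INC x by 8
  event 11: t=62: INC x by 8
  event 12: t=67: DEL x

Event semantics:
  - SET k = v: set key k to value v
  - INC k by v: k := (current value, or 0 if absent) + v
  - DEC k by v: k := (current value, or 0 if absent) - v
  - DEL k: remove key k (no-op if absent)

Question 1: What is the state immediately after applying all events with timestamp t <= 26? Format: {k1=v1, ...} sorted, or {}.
Apply events with t <= 26 (5 events):
  after event 1 (t=4: DEC z by 4): {z=-4}
  after event 2 (t=9: DEC y by 7): {y=-7, z=-4}
  after event 3 (t=19: INC z by 6): {y=-7, z=2}
  after event 4 (t=20: DEC x by 1): {x=-1, y=-7, z=2}
  after event 5 (t=25: INC x by 14): {x=13, y=-7, z=2}

Answer: {x=13, y=-7, z=2}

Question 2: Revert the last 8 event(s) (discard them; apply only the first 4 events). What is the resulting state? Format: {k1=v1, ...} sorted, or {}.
Answer: {x=-1, y=-7, z=2}

Derivation:
Keep first 4 events (discard last 8):
  after event 1 (t=4: DEC z by 4): {z=-4}
  after event 2 (t=9: DEC y by 7): {y=-7, z=-4}
  after event 3 (t=19: INC z by 6): {y=-7, z=2}
  after event 4 (t=20: DEC x by 1): {x=-1, y=-7, z=2}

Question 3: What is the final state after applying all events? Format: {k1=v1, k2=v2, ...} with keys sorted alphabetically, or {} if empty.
Answer: {y=-7, z=12}

Derivation:
  after event 1 (t=4: DEC z by 4): {z=-4}
  after event 2 (t=9: DEC y by 7): {y=-7, z=-4}
  after event 3 (t=19: INC z by 6): {y=-7, z=2}
  after event 4 (t=20: DEC x by 1): {x=-1, y=-7, z=2}
  after event 5 (t=25: INC x by 14): {x=13, y=-7, z=2}
  after event 6 (t=28: SET z = -4): {x=13, y=-7, z=-4}
  after event 7 (t=38: DEC x by 6): {x=7, y=-7, z=-4}
  after event 8 (t=39: SET z = 12): {x=7, y=-7, z=12}
  after event 9 (t=44: SET x = 23): {x=23, y=-7, z=12}
  after event 10 (t=52: INC x by 8): {x=31, y=-7, z=12}
  after event 11 (t=62: INC x by 8): {x=39, y=-7, z=12}
  after event 12 (t=67: DEL x): {y=-7, z=12}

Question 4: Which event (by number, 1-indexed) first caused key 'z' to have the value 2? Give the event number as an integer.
Looking for first event where z becomes 2:
  event 1: z = -4
  event 2: z = -4
  event 3: z -4 -> 2  <-- first match

Answer: 3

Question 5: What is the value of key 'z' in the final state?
Track key 'z' through all 12 events:
  event 1 (t=4: DEC z by 4): z (absent) -> -4
  event 2 (t=9: DEC y by 7): z unchanged
  event 3 (t=19: INC z by 6): z -4 -> 2
  event 4 (t=20: DEC x by 1): z unchanged
  event 5 (t=25: INC x by 14): z unchanged
  event 6 (t=28: SET z = -4): z 2 -> -4
  event 7 (t=38: DEC x by 6): z unchanged
  event 8 (t=39: SET z = 12): z -4 -> 12
  event 9 (t=44: SET x = 23): z unchanged
  event 10 (t=52: INC x by 8): z unchanged
  event 11 (t=62: INC x by 8): z unchanged
  event 12 (t=67: DEL x): z unchanged
Final: z = 12

Answer: 12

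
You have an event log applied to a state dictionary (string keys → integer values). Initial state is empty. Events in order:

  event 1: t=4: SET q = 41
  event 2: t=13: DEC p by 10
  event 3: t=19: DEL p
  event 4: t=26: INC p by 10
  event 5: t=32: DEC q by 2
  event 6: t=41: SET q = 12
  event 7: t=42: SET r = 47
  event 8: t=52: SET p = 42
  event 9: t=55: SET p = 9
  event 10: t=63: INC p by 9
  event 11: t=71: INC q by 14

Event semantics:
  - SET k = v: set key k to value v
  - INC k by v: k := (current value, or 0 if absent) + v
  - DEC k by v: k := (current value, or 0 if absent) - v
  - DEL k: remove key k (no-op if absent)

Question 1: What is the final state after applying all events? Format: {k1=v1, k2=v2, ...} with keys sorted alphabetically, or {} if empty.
  after event 1 (t=4: SET q = 41): {q=41}
  after event 2 (t=13: DEC p by 10): {p=-10, q=41}
  after event 3 (t=19: DEL p): {q=41}
  after event 4 (t=26: INC p by 10): {p=10, q=41}
  after event 5 (t=32: DEC q by 2): {p=10, q=39}
  after event 6 (t=41: SET q = 12): {p=10, q=12}
  after event 7 (t=42: SET r = 47): {p=10, q=12, r=47}
  after event 8 (t=52: SET p = 42): {p=42, q=12, r=47}
  after event 9 (t=55: SET p = 9): {p=9, q=12, r=47}
  after event 10 (t=63: INC p by 9): {p=18, q=12, r=47}
  after event 11 (t=71: INC q by 14): {p=18, q=26, r=47}

Answer: {p=18, q=26, r=47}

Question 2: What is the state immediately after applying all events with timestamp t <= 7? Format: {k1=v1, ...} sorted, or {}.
Answer: {q=41}

Derivation:
Apply events with t <= 7 (1 events):
  after event 1 (t=4: SET q = 41): {q=41}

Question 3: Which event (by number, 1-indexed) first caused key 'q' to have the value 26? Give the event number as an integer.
Answer: 11

Derivation:
Looking for first event where q becomes 26:
  event 1: q = 41
  event 2: q = 41
  event 3: q = 41
  event 4: q = 41
  event 5: q = 39
  event 6: q = 12
  event 7: q = 12
  event 8: q = 12
  event 9: q = 12
  event 10: q = 12
  event 11: q 12 -> 26  <-- first match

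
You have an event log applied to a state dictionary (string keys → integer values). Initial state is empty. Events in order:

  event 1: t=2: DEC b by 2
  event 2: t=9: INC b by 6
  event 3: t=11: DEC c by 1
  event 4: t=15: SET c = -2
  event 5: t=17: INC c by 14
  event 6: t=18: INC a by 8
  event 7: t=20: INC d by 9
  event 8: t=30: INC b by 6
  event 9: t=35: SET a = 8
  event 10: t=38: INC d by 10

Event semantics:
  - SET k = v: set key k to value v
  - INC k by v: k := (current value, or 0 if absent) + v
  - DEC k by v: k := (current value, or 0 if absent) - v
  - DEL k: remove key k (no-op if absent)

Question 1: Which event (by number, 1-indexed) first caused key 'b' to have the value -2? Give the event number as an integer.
Answer: 1

Derivation:
Looking for first event where b becomes -2:
  event 1: b (absent) -> -2  <-- first match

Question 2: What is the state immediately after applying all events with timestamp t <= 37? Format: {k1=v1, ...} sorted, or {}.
Apply events with t <= 37 (9 events):
  after event 1 (t=2: DEC b by 2): {b=-2}
  after event 2 (t=9: INC b by 6): {b=4}
  after event 3 (t=11: DEC c by 1): {b=4, c=-1}
  after event 4 (t=15: SET c = -2): {b=4, c=-2}
  after event 5 (t=17: INC c by 14): {b=4, c=12}
  after event 6 (t=18: INC a by 8): {a=8, b=4, c=12}
  after event 7 (t=20: INC d by 9): {a=8, b=4, c=12, d=9}
  after event 8 (t=30: INC b by 6): {a=8, b=10, c=12, d=9}
  after event 9 (t=35: SET a = 8): {a=8, b=10, c=12, d=9}

Answer: {a=8, b=10, c=12, d=9}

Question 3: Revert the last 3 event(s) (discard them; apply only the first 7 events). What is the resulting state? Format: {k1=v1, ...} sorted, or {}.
Keep first 7 events (discard last 3):
  after event 1 (t=2: DEC b by 2): {b=-2}
  after event 2 (t=9: INC b by 6): {b=4}
  after event 3 (t=11: DEC c by 1): {b=4, c=-1}
  after event 4 (t=15: SET c = -2): {b=4, c=-2}
  after event 5 (t=17: INC c by 14): {b=4, c=12}
  after event 6 (t=18: INC a by 8): {a=8, b=4, c=12}
  after event 7 (t=20: INC d by 9): {a=8, b=4, c=12, d=9}

Answer: {a=8, b=4, c=12, d=9}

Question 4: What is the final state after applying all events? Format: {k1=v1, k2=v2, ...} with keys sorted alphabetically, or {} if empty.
Answer: {a=8, b=10, c=12, d=19}

Derivation:
  after event 1 (t=2: DEC b by 2): {b=-2}
  after event 2 (t=9: INC b by 6): {b=4}
  after event 3 (t=11: DEC c by 1): {b=4, c=-1}
  after event 4 (t=15: SET c = -2): {b=4, c=-2}
  after event 5 (t=17: INC c by 14): {b=4, c=12}
  after event 6 (t=18: INC a by 8): {a=8, b=4, c=12}
  after event 7 (t=20: INC d by 9): {a=8, b=4, c=12, d=9}
  after event 8 (t=30: INC b by 6): {a=8, b=10, c=12, d=9}
  after event 9 (t=35: SET a = 8): {a=8, b=10, c=12, d=9}
  after event 10 (t=38: INC d by 10): {a=8, b=10, c=12, d=19}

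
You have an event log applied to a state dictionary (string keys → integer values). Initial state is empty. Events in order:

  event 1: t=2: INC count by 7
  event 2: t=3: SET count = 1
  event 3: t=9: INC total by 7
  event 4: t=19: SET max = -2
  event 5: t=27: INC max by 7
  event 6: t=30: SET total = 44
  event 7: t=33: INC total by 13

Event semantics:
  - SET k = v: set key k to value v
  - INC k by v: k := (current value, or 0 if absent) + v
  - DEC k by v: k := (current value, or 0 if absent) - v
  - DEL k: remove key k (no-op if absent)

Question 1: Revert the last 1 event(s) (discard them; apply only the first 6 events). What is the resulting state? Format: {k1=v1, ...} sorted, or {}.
Answer: {count=1, max=5, total=44}

Derivation:
Keep first 6 events (discard last 1):
  after event 1 (t=2: INC count by 7): {count=7}
  after event 2 (t=3: SET count = 1): {count=1}
  after event 3 (t=9: INC total by 7): {count=1, total=7}
  after event 4 (t=19: SET max = -2): {count=1, max=-2, total=7}
  after event 5 (t=27: INC max by 7): {count=1, max=5, total=7}
  after event 6 (t=30: SET total = 44): {count=1, max=5, total=44}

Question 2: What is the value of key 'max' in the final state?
Answer: 5

Derivation:
Track key 'max' through all 7 events:
  event 1 (t=2: INC count by 7): max unchanged
  event 2 (t=3: SET count = 1): max unchanged
  event 3 (t=9: INC total by 7): max unchanged
  event 4 (t=19: SET max = -2): max (absent) -> -2
  event 5 (t=27: INC max by 7): max -2 -> 5
  event 6 (t=30: SET total = 44): max unchanged
  event 7 (t=33: INC total by 13): max unchanged
Final: max = 5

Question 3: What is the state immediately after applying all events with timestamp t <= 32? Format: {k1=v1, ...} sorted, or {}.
Apply events with t <= 32 (6 events):
  after event 1 (t=2: INC count by 7): {count=7}
  after event 2 (t=3: SET count = 1): {count=1}
  after event 3 (t=9: INC total by 7): {count=1, total=7}
  after event 4 (t=19: SET max = -2): {count=1, max=-2, total=7}
  after event 5 (t=27: INC max by 7): {count=1, max=5, total=7}
  after event 6 (t=30: SET total = 44): {count=1, max=5, total=44}

Answer: {count=1, max=5, total=44}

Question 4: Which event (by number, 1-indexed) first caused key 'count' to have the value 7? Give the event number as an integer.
Looking for first event where count becomes 7:
  event 1: count (absent) -> 7  <-- first match

Answer: 1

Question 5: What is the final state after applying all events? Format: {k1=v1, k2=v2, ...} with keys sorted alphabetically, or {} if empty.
Answer: {count=1, max=5, total=57}

Derivation:
  after event 1 (t=2: INC count by 7): {count=7}
  after event 2 (t=3: SET count = 1): {count=1}
  after event 3 (t=9: INC total by 7): {count=1, total=7}
  after event 4 (t=19: SET max = -2): {count=1, max=-2, total=7}
  after event 5 (t=27: INC max by 7): {count=1, max=5, total=7}
  after event 6 (t=30: SET total = 44): {count=1, max=5, total=44}
  after event 7 (t=33: INC total by 13): {count=1, max=5, total=57}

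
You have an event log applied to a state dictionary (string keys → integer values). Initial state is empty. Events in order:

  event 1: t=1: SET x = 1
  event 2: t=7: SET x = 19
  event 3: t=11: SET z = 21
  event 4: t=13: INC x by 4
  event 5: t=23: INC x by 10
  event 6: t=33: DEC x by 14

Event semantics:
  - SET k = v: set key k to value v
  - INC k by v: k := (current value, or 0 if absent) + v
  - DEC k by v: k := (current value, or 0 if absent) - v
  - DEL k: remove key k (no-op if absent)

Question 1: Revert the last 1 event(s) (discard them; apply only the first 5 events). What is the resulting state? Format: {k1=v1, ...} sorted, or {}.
Answer: {x=33, z=21}

Derivation:
Keep first 5 events (discard last 1):
  after event 1 (t=1: SET x = 1): {x=1}
  after event 2 (t=7: SET x = 19): {x=19}
  after event 3 (t=11: SET z = 21): {x=19, z=21}
  after event 4 (t=13: INC x by 4): {x=23, z=21}
  after event 5 (t=23: INC x by 10): {x=33, z=21}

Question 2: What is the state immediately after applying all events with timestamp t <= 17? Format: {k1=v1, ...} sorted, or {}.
Answer: {x=23, z=21}

Derivation:
Apply events with t <= 17 (4 events):
  after event 1 (t=1: SET x = 1): {x=1}
  after event 2 (t=7: SET x = 19): {x=19}
  after event 3 (t=11: SET z = 21): {x=19, z=21}
  after event 4 (t=13: INC x by 4): {x=23, z=21}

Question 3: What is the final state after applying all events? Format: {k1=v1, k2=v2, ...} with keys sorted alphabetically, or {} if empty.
  after event 1 (t=1: SET x = 1): {x=1}
  after event 2 (t=7: SET x = 19): {x=19}
  after event 3 (t=11: SET z = 21): {x=19, z=21}
  after event 4 (t=13: INC x by 4): {x=23, z=21}
  after event 5 (t=23: INC x by 10): {x=33, z=21}
  after event 6 (t=33: DEC x by 14): {x=19, z=21}

Answer: {x=19, z=21}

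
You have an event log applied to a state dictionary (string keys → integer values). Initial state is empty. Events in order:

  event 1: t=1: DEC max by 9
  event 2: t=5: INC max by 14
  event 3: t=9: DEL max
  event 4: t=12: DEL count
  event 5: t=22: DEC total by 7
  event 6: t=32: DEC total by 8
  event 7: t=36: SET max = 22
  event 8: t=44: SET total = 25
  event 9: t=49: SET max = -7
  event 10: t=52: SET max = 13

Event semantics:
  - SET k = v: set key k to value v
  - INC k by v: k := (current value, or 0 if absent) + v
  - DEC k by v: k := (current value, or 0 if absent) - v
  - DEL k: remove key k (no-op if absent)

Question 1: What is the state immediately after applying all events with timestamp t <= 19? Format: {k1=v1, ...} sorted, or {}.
Answer: {}

Derivation:
Apply events with t <= 19 (4 events):
  after event 1 (t=1: DEC max by 9): {max=-9}
  after event 2 (t=5: INC max by 14): {max=5}
  after event 3 (t=9: DEL max): {}
  after event 4 (t=12: DEL count): {}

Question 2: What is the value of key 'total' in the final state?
Track key 'total' through all 10 events:
  event 1 (t=1: DEC max by 9): total unchanged
  event 2 (t=5: INC max by 14): total unchanged
  event 3 (t=9: DEL max): total unchanged
  event 4 (t=12: DEL count): total unchanged
  event 5 (t=22: DEC total by 7): total (absent) -> -7
  event 6 (t=32: DEC total by 8): total -7 -> -15
  event 7 (t=36: SET max = 22): total unchanged
  event 8 (t=44: SET total = 25): total -15 -> 25
  event 9 (t=49: SET max = -7): total unchanged
  event 10 (t=52: SET max = 13): total unchanged
Final: total = 25

Answer: 25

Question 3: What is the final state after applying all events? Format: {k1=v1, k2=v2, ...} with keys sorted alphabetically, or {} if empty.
  after event 1 (t=1: DEC max by 9): {max=-9}
  after event 2 (t=5: INC max by 14): {max=5}
  after event 3 (t=9: DEL max): {}
  after event 4 (t=12: DEL count): {}
  after event 5 (t=22: DEC total by 7): {total=-7}
  after event 6 (t=32: DEC total by 8): {total=-15}
  after event 7 (t=36: SET max = 22): {max=22, total=-15}
  after event 8 (t=44: SET total = 25): {max=22, total=25}
  after event 9 (t=49: SET max = -7): {max=-7, total=25}
  after event 10 (t=52: SET max = 13): {max=13, total=25}

Answer: {max=13, total=25}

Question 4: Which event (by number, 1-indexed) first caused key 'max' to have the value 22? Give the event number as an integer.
Answer: 7

Derivation:
Looking for first event where max becomes 22:
  event 1: max = -9
  event 2: max = 5
  event 3: max = (absent)
  event 7: max (absent) -> 22  <-- first match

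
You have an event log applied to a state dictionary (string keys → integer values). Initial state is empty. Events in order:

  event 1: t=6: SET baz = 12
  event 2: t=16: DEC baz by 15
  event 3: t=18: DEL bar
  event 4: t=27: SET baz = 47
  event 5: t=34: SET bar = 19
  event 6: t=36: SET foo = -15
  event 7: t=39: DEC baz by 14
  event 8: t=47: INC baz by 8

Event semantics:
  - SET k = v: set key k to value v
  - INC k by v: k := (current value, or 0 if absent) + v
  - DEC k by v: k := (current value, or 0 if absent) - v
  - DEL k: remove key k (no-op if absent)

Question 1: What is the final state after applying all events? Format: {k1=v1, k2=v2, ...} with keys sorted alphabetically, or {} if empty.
Answer: {bar=19, baz=41, foo=-15}

Derivation:
  after event 1 (t=6: SET baz = 12): {baz=12}
  after event 2 (t=16: DEC baz by 15): {baz=-3}
  after event 3 (t=18: DEL bar): {baz=-3}
  after event 4 (t=27: SET baz = 47): {baz=47}
  after event 5 (t=34: SET bar = 19): {bar=19, baz=47}
  after event 6 (t=36: SET foo = -15): {bar=19, baz=47, foo=-15}
  after event 7 (t=39: DEC baz by 14): {bar=19, baz=33, foo=-15}
  after event 8 (t=47: INC baz by 8): {bar=19, baz=41, foo=-15}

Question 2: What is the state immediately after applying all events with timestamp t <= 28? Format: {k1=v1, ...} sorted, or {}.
Apply events with t <= 28 (4 events):
  after event 1 (t=6: SET baz = 12): {baz=12}
  after event 2 (t=16: DEC baz by 15): {baz=-3}
  after event 3 (t=18: DEL bar): {baz=-3}
  after event 4 (t=27: SET baz = 47): {baz=47}

Answer: {baz=47}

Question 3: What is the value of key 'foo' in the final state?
Track key 'foo' through all 8 events:
  event 1 (t=6: SET baz = 12): foo unchanged
  event 2 (t=16: DEC baz by 15): foo unchanged
  event 3 (t=18: DEL bar): foo unchanged
  event 4 (t=27: SET baz = 47): foo unchanged
  event 5 (t=34: SET bar = 19): foo unchanged
  event 6 (t=36: SET foo = -15): foo (absent) -> -15
  event 7 (t=39: DEC baz by 14): foo unchanged
  event 8 (t=47: INC baz by 8): foo unchanged
Final: foo = -15

Answer: -15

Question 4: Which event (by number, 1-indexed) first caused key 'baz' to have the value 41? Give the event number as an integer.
Looking for first event where baz becomes 41:
  event 1: baz = 12
  event 2: baz = -3
  event 3: baz = -3
  event 4: baz = 47
  event 5: baz = 47
  event 6: baz = 47
  event 7: baz = 33
  event 8: baz 33 -> 41  <-- first match

Answer: 8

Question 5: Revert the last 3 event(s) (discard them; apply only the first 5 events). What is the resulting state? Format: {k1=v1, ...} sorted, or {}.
Keep first 5 events (discard last 3):
  after event 1 (t=6: SET baz = 12): {baz=12}
  after event 2 (t=16: DEC baz by 15): {baz=-3}
  after event 3 (t=18: DEL bar): {baz=-3}
  after event 4 (t=27: SET baz = 47): {baz=47}
  after event 5 (t=34: SET bar = 19): {bar=19, baz=47}

Answer: {bar=19, baz=47}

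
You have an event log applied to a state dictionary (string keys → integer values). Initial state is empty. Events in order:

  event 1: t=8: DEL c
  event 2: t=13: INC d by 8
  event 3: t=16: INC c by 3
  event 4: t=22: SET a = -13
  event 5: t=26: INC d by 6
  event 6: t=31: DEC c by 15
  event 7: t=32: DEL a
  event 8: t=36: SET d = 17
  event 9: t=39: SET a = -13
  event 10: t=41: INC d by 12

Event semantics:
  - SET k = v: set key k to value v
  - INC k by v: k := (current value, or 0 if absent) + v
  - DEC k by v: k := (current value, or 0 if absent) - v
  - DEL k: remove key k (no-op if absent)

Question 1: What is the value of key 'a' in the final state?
Track key 'a' through all 10 events:
  event 1 (t=8: DEL c): a unchanged
  event 2 (t=13: INC d by 8): a unchanged
  event 3 (t=16: INC c by 3): a unchanged
  event 4 (t=22: SET a = -13): a (absent) -> -13
  event 5 (t=26: INC d by 6): a unchanged
  event 6 (t=31: DEC c by 15): a unchanged
  event 7 (t=32: DEL a): a -13 -> (absent)
  event 8 (t=36: SET d = 17): a unchanged
  event 9 (t=39: SET a = -13): a (absent) -> -13
  event 10 (t=41: INC d by 12): a unchanged
Final: a = -13

Answer: -13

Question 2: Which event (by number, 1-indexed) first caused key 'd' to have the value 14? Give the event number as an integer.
Answer: 5

Derivation:
Looking for first event where d becomes 14:
  event 2: d = 8
  event 3: d = 8
  event 4: d = 8
  event 5: d 8 -> 14  <-- first match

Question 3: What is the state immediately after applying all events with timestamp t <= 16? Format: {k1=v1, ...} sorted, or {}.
Apply events with t <= 16 (3 events):
  after event 1 (t=8: DEL c): {}
  after event 2 (t=13: INC d by 8): {d=8}
  after event 3 (t=16: INC c by 3): {c=3, d=8}

Answer: {c=3, d=8}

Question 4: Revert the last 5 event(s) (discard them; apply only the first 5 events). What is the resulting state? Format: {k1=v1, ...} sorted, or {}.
Answer: {a=-13, c=3, d=14}

Derivation:
Keep first 5 events (discard last 5):
  after event 1 (t=8: DEL c): {}
  after event 2 (t=13: INC d by 8): {d=8}
  after event 3 (t=16: INC c by 3): {c=3, d=8}
  after event 4 (t=22: SET a = -13): {a=-13, c=3, d=8}
  after event 5 (t=26: INC d by 6): {a=-13, c=3, d=14}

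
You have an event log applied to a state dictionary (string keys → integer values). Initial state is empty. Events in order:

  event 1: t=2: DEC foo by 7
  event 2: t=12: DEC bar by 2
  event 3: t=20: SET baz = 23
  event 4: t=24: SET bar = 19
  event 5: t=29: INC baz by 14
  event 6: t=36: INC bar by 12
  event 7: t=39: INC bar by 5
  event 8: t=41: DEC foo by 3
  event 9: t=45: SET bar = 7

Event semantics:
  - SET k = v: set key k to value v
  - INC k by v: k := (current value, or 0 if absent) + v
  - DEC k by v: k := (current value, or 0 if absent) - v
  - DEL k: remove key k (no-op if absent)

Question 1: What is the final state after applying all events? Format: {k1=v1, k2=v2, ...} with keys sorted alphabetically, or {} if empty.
Answer: {bar=7, baz=37, foo=-10}

Derivation:
  after event 1 (t=2: DEC foo by 7): {foo=-7}
  after event 2 (t=12: DEC bar by 2): {bar=-2, foo=-7}
  after event 3 (t=20: SET baz = 23): {bar=-2, baz=23, foo=-7}
  after event 4 (t=24: SET bar = 19): {bar=19, baz=23, foo=-7}
  after event 5 (t=29: INC baz by 14): {bar=19, baz=37, foo=-7}
  after event 6 (t=36: INC bar by 12): {bar=31, baz=37, foo=-7}
  after event 7 (t=39: INC bar by 5): {bar=36, baz=37, foo=-7}
  after event 8 (t=41: DEC foo by 3): {bar=36, baz=37, foo=-10}
  after event 9 (t=45: SET bar = 7): {bar=7, baz=37, foo=-10}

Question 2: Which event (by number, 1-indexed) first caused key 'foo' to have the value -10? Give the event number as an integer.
Looking for first event where foo becomes -10:
  event 1: foo = -7
  event 2: foo = -7
  event 3: foo = -7
  event 4: foo = -7
  event 5: foo = -7
  event 6: foo = -7
  event 7: foo = -7
  event 8: foo -7 -> -10  <-- first match

Answer: 8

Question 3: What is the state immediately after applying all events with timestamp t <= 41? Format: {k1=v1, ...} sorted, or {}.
Answer: {bar=36, baz=37, foo=-10}

Derivation:
Apply events with t <= 41 (8 events):
  after event 1 (t=2: DEC foo by 7): {foo=-7}
  after event 2 (t=12: DEC bar by 2): {bar=-2, foo=-7}
  after event 3 (t=20: SET baz = 23): {bar=-2, baz=23, foo=-7}
  after event 4 (t=24: SET bar = 19): {bar=19, baz=23, foo=-7}
  after event 5 (t=29: INC baz by 14): {bar=19, baz=37, foo=-7}
  after event 6 (t=36: INC bar by 12): {bar=31, baz=37, foo=-7}
  after event 7 (t=39: INC bar by 5): {bar=36, baz=37, foo=-7}
  after event 8 (t=41: DEC foo by 3): {bar=36, baz=37, foo=-10}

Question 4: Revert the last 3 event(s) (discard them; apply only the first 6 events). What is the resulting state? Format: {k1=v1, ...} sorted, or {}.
Keep first 6 events (discard last 3):
  after event 1 (t=2: DEC foo by 7): {foo=-7}
  after event 2 (t=12: DEC bar by 2): {bar=-2, foo=-7}
  after event 3 (t=20: SET baz = 23): {bar=-2, baz=23, foo=-7}
  after event 4 (t=24: SET bar = 19): {bar=19, baz=23, foo=-7}
  after event 5 (t=29: INC baz by 14): {bar=19, baz=37, foo=-7}
  after event 6 (t=36: INC bar by 12): {bar=31, baz=37, foo=-7}

Answer: {bar=31, baz=37, foo=-7}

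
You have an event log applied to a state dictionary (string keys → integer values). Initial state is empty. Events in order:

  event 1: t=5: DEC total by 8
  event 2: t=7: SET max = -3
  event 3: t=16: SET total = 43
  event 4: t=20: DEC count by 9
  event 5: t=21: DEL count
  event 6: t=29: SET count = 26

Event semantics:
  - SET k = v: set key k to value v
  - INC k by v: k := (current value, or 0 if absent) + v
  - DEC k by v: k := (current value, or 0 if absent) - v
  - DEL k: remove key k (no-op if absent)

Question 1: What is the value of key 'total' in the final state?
Answer: 43

Derivation:
Track key 'total' through all 6 events:
  event 1 (t=5: DEC total by 8): total (absent) -> -8
  event 2 (t=7: SET max = -3): total unchanged
  event 3 (t=16: SET total = 43): total -8 -> 43
  event 4 (t=20: DEC count by 9): total unchanged
  event 5 (t=21: DEL count): total unchanged
  event 6 (t=29: SET count = 26): total unchanged
Final: total = 43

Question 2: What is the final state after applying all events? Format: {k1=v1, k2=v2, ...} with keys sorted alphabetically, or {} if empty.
  after event 1 (t=5: DEC total by 8): {total=-8}
  after event 2 (t=7: SET max = -3): {max=-3, total=-8}
  after event 3 (t=16: SET total = 43): {max=-3, total=43}
  after event 4 (t=20: DEC count by 9): {count=-9, max=-3, total=43}
  after event 5 (t=21: DEL count): {max=-3, total=43}
  after event 6 (t=29: SET count = 26): {count=26, max=-3, total=43}

Answer: {count=26, max=-3, total=43}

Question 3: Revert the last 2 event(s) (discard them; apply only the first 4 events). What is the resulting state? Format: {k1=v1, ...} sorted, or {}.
Keep first 4 events (discard last 2):
  after event 1 (t=5: DEC total by 8): {total=-8}
  after event 2 (t=7: SET max = -3): {max=-3, total=-8}
  after event 3 (t=16: SET total = 43): {max=-3, total=43}
  after event 4 (t=20: DEC count by 9): {count=-9, max=-3, total=43}

Answer: {count=-9, max=-3, total=43}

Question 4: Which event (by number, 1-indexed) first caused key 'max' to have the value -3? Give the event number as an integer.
Looking for first event where max becomes -3:
  event 2: max (absent) -> -3  <-- first match

Answer: 2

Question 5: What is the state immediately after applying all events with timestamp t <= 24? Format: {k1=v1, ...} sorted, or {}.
Answer: {max=-3, total=43}

Derivation:
Apply events with t <= 24 (5 events):
  after event 1 (t=5: DEC total by 8): {total=-8}
  after event 2 (t=7: SET max = -3): {max=-3, total=-8}
  after event 3 (t=16: SET total = 43): {max=-3, total=43}
  after event 4 (t=20: DEC count by 9): {count=-9, max=-3, total=43}
  after event 5 (t=21: DEL count): {max=-3, total=43}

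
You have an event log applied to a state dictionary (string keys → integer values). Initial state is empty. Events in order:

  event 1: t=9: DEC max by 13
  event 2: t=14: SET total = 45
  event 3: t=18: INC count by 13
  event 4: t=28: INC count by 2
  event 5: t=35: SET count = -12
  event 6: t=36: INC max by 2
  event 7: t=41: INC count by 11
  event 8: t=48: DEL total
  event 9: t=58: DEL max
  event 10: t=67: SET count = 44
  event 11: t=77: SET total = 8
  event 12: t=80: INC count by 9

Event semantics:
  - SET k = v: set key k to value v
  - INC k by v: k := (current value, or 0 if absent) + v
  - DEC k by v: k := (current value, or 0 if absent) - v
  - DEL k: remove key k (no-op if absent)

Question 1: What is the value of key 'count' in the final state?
Answer: 53

Derivation:
Track key 'count' through all 12 events:
  event 1 (t=9: DEC max by 13): count unchanged
  event 2 (t=14: SET total = 45): count unchanged
  event 3 (t=18: INC count by 13): count (absent) -> 13
  event 4 (t=28: INC count by 2): count 13 -> 15
  event 5 (t=35: SET count = -12): count 15 -> -12
  event 6 (t=36: INC max by 2): count unchanged
  event 7 (t=41: INC count by 11): count -12 -> -1
  event 8 (t=48: DEL total): count unchanged
  event 9 (t=58: DEL max): count unchanged
  event 10 (t=67: SET count = 44): count -1 -> 44
  event 11 (t=77: SET total = 8): count unchanged
  event 12 (t=80: INC count by 9): count 44 -> 53
Final: count = 53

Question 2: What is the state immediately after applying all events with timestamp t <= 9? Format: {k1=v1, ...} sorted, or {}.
Apply events with t <= 9 (1 events):
  after event 1 (t=9: DEC max by 13): {max=-13}

Answer: {max=-13}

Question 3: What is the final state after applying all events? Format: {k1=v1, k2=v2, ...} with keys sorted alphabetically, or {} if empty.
  after event 1 (t=9: DEC max by 13): {max=-13}
  after event 2 (t=14: SET total = 45): {max=-13, total=45}
  after event 3 (t=18: INC count by 13): {count=13, max=-13, total=45}
  after event 4 (t=28: INC count by 2): {count=15, max=-13, total=45}
  after event 5 (t=35: SET count = -12): {count=-12, max=-13, total=45}
  after event 6 (t=36: INC max by 2): {count=-12, max=-11, total=45}
  after event 7 (t=41: INC count by 11): {count=-1, max=-11, total=45}
  after event 8 (t=48: DEL total): {count=-1, max=-11}
  after event 9 (t=58: DEL max): {count=-1}
  after event 10 (t=67: SET count = 44): {count=44}
  after event 11 (t=77: SET total = 8): {count=44, total=8}
  after event 12 (t=80: INC count by 9): {count=53, total=8}

Answer: {count=53, total=8}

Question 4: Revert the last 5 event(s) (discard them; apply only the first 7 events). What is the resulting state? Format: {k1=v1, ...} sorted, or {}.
Answer: {count=-1, max=-11, total=45}

Derivation:
Keep first 7 events (discard last 5):
  after event 1 (t=9: DEC max by 13): {max=-13}
  after event 2 (t=14: SET total = 45): {max=-13, total=45}
  after event 3 (t=18: INC count by 13): {count=13, max=-13, total=45}
  after event 4 (t=28: INC count by 2): {count=15, max=-13, total=45}
  after event 5 (t=35: SET count = -12): {count=-12, max=-13, total=45}
  after event 6 (t=36: INC max by 2): {count=-12, max=-11, total=45}
  after event 7 (t=41: INC count by 11): {count=-1, max=-11, total=45}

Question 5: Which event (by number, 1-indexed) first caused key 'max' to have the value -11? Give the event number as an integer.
Looking for first event where max becomes -11:
  event 1: max = -13
  event 2: max = -13
  event 3: max = -13
  event 4: max = -13
  event 5: max = -13
  event 6: max -13 -> -11  <-- first match

Answer: 6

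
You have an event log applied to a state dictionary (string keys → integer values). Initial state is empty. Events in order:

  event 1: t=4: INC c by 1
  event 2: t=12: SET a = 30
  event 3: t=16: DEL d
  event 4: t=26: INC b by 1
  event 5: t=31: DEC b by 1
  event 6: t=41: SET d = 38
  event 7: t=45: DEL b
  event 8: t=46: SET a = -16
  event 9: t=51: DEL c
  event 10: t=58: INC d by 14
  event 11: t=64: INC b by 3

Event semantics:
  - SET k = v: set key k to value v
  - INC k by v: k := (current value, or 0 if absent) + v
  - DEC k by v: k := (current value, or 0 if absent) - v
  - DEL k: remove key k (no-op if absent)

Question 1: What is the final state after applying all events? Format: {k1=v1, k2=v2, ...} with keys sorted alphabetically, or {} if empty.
  after event 1 (t=4: INC c by 1): {c=1}
  after event 2 (t=12: SET a = 30): {a=30, c=1}
  after event 3 (t=16: DEL d): {a=30, c=1}
  after event 4 (t=26: INC b by 1): {a=30, b=1, c=1}
  after event 5 (t=31: DEC b by 1): {a=30, b=0, c=1}
  after event 6 (t=41: SET d = 38): {a=30, b=0, c=1, d=38}
  after event 7 (t=45: DEL b): {a=30, c=1, d=38}
  after event 8 (t=46: SET a = -16): {a=-16, c=1, d=38}
  after event 9 (t=51: DEL c): {a=-16, d=38}
  after event 10 (t=58: INC d by 14): {a=-16, d=52}
  after event 11 (t=64: INC b by 3): {a=-16, b=3, d=52}

Answer: {a=-16, b=3, d=52}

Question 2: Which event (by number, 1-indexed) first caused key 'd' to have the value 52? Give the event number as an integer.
Looking for first event where d becomes 52:
  event 6: d = 38
  event 7: d = 38
  event 8: d = 38
  event 9: d = 38
  event 10: d 38 -> 52  <-- first match

Answer: 10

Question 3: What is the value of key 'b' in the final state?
Answer: 3

Derivation:
Track key 'b' through all 11 events:
  event 1 (t=4: INC c by 1): b unchanged
  event 2 (t=12: SET a = 30): b unchanged
  event 3 (t=16: DEL d): b unchanged
  event 4 (t=26: INC b by 1): b (absent) -> 1
  event 5 (t=31: DEC b by 1): b 1 -> 0
  event 6 (t=41: SET d = 38): b unchanged
  event 7 (t=45: DEL b): b 0 -> (absent)
  event 8 (t=46: SET a = -16): b unchanged
  event 9 (t=51: DEL c): b unchanged
  event 10 (t=58: INC d by 14): b unchanged
  event 11 (t=64: INC b by 3): b (absent) -> 3
Final: b = 3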